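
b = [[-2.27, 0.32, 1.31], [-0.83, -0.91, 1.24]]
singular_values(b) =[2.96, 1.12]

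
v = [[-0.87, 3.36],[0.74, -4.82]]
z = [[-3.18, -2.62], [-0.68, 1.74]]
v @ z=[[0.48, 8.13], [0.92, -10.33]]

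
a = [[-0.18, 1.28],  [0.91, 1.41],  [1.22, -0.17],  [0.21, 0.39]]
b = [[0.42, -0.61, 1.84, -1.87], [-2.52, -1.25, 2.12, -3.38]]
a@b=[[-3.3, -1.49, 2.38, -3.99], [-3.17, -2.32, 4.66, -6.47], [0.94, -0.53, 1.88, -1.71], [-0.89, -0.62, 1.21, -1.71]]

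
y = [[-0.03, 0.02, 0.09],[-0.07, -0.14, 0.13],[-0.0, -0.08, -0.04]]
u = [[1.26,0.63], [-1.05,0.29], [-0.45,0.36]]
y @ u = [[-0.10,0.02], [0.0,-0.04], [0.10,-0.04]]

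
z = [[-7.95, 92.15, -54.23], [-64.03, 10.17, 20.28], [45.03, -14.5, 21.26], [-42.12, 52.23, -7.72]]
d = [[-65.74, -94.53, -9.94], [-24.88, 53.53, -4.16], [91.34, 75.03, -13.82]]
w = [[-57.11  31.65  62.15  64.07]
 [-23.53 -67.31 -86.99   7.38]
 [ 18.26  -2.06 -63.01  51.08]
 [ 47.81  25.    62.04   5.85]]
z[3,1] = 52.23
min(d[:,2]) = -13.82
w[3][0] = 47.81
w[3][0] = 47.81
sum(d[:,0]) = 0.7200000000000131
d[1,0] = -24.88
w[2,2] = -63.01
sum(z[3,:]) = 2.3899999999999997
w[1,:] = [-23.53, -67.31, -86.99, 7.38]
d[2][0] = 91.34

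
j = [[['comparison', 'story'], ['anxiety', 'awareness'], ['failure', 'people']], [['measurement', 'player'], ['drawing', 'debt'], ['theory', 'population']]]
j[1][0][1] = 'player'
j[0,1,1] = 'awareness'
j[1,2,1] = 'population'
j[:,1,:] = [['anxiety', 'awareness'], ['drawing', 'debt']]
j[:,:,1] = [['story', 'awareness', 'people'], ['player', 'debt', 'population']]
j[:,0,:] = [['comparison', 'story'], ['measurement', 'player']]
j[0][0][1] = 'story'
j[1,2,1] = 'population'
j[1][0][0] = 'measurement'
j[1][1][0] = 'drawing'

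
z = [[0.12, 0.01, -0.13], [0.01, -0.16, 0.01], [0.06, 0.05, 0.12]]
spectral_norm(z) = 0.19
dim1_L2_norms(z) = [0.18, 0.16, 0.14]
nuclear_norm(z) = 0.47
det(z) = -0.00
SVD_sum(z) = [[0.06, -0.04, -0.14], [0.01, -0.01, -0.03], [-0.04, 0.02, 0.09]] + [[0.02, 0.06, -0.01], [-0.05, -0.14, 0.02], [0.02, 0.05, -0.01]] + [[0.04,-0.01,0.02], [0.04,-0.01,0.02], [0.08,-0.02,0.04]]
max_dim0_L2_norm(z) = 0.18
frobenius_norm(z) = 0.28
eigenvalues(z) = [(0.12+0.09j), (0.12-0.09j), (-0.16+0j)]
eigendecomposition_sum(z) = [[(0.06+0.04j), (-0+0.02j), -0.06+0.09j],[0.00-0.00j, 0j, 0j],[0.03-0.04j, (0.01+0j), (0.06+0.04j)]] + [[0.06-0.04j, -0.00-0.02j, -0.06-0.09j],[0j, -0j, -0j],[(0.03+0.04j), (0.01-0j), 0.06-0.04j]] + [[-0.00+0.00j, (0.02+0j), (-0-0j)], [-0j, -0.16-0.00j, 0.01+0.00j], [(-0+0j), 0.02+0.00j, -0.00-0.00j]]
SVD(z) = [[-0.85, -0.36, -0.39], [-0.17, 0.88, -0.45], [0.51, -0.31, -0.80]] @ diag([0.18917127230225003, 0.16944908943229428, 0.11489663104771279]) @ [[-0.38, 0.23, 0.89], [-0.32, -0.94, 0.11], [-0.87, 0.24, -0.44]]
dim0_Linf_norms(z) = [0.12, 0.16, 0.13]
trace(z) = 0.08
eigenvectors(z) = [[0.82+0.00j, (0.82-0j), 0.10+0.00j], [(0.02-0.03j), (0.02+0.03j), (-0.98+0j)], [(-0.01-0.57j), -0.01+0.57j, (0.15+0j)]]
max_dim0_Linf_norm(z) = 0.16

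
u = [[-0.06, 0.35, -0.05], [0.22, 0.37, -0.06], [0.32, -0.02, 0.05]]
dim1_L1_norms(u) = [0.46, 0.65, 0.39]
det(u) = -0.01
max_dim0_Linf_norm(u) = 0.37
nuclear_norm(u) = 0.93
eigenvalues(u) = [-0.18, 0.06, 0.48]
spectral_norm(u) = 0.54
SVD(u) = [[0.57, -0.5, 0.65], [0.80, 0.18, -0.57], [0.17, 0.85, 0.51]] @ diag([0.5357833148257864, 0.3673751772408687, 0.027779825441002385]) @ [[0.37, 0.92, -0.13], [0.92, -0.35, 0.15], [-0.1, 0.17, 0.98]]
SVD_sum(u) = [[0.11, 0.28, -0.04], [0.16, 0.40, -0.05], [0.03, 0.09, -0.01]] + [[-0.17, 0.06, -0.03], [0.06, -0.02, 0.01], [0.29, -0.11, 0.05]] + [[-0.00, 0.00, 0.02], [0.00, -0.00, -0.02], [-0.00, 0.0, 0.01]]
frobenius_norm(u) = 0.65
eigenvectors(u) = [[0.55, -0.05, -0.49], [-0.30, -0.16, -0.81], [-0.78, -0.99, -0.33]]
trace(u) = 0.36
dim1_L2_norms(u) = [0.36, 0.43, 0.32]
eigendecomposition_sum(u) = [[-0.14, 0.09, -0.01], [0.08, -0.05, 0.00], [0.20, -0.13, 0.01]] + [[0.0, -0.0, 0.0], [0.01, -0.01, 0.01], [0.06, -0.07, 0.07]] + [[0.08, 0.26, -0.05], [0.13, 0.43, -0.08], [0.05, 0.18, -0.03]]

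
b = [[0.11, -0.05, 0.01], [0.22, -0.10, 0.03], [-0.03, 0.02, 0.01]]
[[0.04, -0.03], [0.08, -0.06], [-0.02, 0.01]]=b @ [[0.46,-0.31], [0.06,-0.03], [-0.4,0.08]]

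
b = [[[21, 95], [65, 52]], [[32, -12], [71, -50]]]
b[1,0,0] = 32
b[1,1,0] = 71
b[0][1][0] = 65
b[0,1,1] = 52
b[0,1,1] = 52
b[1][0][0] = 32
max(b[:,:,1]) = 95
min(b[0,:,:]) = 21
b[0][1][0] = 65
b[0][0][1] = 95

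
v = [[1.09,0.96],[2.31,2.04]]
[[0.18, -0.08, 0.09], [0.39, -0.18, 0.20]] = v @ [[0.15, -0.06, 0.06], [0.02, -0.02, 0.03]]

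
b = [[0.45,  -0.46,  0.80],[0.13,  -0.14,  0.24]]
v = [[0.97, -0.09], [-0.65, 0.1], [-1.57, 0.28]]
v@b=[[0.42, -0.43, 0.75],  [-0.28, 0.29, -0.5],  [-0.67, 0.68, -1.19]]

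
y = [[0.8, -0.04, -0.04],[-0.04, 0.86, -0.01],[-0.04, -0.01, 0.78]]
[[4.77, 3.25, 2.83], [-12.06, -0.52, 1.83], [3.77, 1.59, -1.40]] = y @ [[5.53,4.16,3.57], [-13.71,-0.38,2.28], [4.94,2.25,-1.58]]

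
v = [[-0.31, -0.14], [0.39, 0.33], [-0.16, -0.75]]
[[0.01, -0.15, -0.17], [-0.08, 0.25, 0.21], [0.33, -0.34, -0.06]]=v @ [[0.19,  0.30,  0.58], [-0.48,  0.39,  -0.05]]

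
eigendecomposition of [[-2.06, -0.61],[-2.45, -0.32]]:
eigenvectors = [[-0.70, 0.25], [-0.72, -0.97]]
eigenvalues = [-2.69, 0.31]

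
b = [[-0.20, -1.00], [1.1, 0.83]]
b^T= [[-0.2, 1.10],[-1.0, 0.83]]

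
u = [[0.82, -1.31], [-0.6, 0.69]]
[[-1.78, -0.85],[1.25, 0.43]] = u@[[-1.84, 0.07], [0.21, 0.69]]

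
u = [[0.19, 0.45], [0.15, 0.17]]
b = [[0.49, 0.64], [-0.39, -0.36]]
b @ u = [[0.19, 0.33], [-0.13, -0.24]]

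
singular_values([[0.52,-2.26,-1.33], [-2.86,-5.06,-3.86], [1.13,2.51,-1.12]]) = [7.53, 2.4, 1.5]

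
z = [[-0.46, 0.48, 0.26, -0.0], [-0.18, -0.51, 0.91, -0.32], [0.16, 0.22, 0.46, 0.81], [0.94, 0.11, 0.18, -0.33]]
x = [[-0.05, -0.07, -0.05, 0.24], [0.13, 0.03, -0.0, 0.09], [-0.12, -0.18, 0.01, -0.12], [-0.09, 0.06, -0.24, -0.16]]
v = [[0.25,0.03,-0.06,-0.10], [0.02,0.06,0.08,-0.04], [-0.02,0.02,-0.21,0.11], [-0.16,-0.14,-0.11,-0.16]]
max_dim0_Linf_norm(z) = 0.94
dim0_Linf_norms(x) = [0.13, 0.18, 0.24, 0.24]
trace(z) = -0.84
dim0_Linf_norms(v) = [0.25, 0.14, 0.21, 0.16]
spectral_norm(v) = 0.33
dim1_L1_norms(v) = [0.44, 0.2, 0.36, 0.57]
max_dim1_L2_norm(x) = 0.31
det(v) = 0.00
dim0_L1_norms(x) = [0.39, 0.34, 0.3, 0.61]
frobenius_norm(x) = 0.50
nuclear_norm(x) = 0.91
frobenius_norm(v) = 0.48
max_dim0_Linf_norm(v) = 0.25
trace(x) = -0.17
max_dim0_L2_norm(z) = 1.07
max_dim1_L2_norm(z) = 1.11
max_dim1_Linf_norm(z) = 0.94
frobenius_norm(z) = 1.93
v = x @ z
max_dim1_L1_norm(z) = 1.92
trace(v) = -0.06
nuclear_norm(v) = 0.87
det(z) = -0.67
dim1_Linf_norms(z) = [0.48, 0.91, 0.81, 0.94]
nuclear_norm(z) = 3.75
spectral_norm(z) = 1.11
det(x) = -0.00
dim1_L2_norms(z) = [0.71, 1.11, 0.97, 1.02]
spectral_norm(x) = 0.36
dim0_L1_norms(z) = [1.74, 1.32, 1.81, 1.46]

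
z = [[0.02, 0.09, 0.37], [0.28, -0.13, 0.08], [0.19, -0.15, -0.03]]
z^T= [[0.02, 0.28, 0.19],[0.09, -0.13, -0.15],[0.37, 0.08, -0.03]]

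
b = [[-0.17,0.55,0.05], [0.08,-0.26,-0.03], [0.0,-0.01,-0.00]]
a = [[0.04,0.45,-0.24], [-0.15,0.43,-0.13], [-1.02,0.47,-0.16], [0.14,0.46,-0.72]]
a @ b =[[0.03,-0.09,-0.01], [0.06,-0.19,-0.02], [0.21,-0.68,-0.07], [0.01,-0.04,-0.01]]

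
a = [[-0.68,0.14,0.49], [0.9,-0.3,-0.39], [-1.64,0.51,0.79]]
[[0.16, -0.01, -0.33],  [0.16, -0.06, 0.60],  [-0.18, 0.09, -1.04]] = a @ [[0.39, 0.04, 0.96], [-0.82, 0.46, 0.06], [1.11, -0.10, 0.64]]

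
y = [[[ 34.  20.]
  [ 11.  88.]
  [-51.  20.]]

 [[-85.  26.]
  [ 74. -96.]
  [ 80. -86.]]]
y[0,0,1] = 20.0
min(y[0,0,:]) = 20.0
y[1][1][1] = -96.0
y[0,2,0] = -51.0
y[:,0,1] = [20.0, 26.0]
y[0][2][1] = 20.0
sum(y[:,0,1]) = 46.0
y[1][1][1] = -96.0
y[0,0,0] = 34.0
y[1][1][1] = -96.0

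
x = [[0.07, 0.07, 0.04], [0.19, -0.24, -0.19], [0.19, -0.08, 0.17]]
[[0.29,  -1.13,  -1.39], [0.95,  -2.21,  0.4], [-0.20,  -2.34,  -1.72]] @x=[[-0.46,0.40,-0.01], [-0.28,0.56,0.53], [-0.79,0.69,0.14]]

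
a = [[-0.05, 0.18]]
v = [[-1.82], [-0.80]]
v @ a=[[0.09, -0.33], [0.04, -0.14]]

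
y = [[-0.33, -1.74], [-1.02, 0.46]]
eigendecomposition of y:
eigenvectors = [[-0.87, 0.70], [-0.5, -0.72]]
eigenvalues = [-1.32, 1.45]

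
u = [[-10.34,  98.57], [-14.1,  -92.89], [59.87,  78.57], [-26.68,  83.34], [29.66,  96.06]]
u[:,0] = [-10.34, -14.1, 59.87, -26.68, 29.66]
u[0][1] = 98.57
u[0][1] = 98.57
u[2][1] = 78.57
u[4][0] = 29.66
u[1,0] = -14.1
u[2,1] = 78.57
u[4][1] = 96.06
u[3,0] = -26.68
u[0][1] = 98.57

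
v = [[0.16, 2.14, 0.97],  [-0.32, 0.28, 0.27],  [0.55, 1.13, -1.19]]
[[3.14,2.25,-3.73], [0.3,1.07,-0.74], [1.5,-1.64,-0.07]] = v@ [[0.42,  -1.77,  0.31], [1.34,  0.65,  -1.30], [0.21,  1.18,  -1.03]]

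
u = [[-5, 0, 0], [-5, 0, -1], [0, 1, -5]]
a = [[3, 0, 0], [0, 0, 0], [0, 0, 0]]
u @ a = [[-15, 0, 0], [-15, 0, 0], [0, 0, 0]]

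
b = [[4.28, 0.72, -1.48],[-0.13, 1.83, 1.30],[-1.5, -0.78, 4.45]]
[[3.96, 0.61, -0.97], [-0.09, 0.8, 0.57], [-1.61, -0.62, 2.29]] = b @ [[0.9, 0.05, -0.05], [0.05, 0.47, -0.04], [-0.05, -0.04, 0.49]]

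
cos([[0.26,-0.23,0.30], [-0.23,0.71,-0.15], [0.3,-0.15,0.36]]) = [[0.9, 0.12, -0.10], [0.12, 0.73, 0.1], [-0.1, 0.1, 0.89]]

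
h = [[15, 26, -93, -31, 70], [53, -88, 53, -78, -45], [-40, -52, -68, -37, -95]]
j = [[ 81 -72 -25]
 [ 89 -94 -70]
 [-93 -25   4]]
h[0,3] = -31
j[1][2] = -70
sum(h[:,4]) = -70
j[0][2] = -25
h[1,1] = -88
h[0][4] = 70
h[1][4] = -45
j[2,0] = -93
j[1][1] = -94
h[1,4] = -45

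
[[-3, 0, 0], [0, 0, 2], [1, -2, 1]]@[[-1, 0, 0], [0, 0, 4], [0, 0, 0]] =[[3, 0, 0], [0, 0, 0], [-1, 0, -8]]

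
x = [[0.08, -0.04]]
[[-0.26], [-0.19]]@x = [[-0.02, 0.01], [-0.02, 0.01]]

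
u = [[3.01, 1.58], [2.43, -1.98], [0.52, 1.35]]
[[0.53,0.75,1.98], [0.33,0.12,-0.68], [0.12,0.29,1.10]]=u@[[0.16, 0.17, 0.29], [0.03, 0.15, 0.7]]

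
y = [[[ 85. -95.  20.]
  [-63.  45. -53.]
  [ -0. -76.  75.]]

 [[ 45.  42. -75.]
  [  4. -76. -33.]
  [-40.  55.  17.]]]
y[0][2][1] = -76.0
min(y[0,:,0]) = -63.0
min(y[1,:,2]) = -75.0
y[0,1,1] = 45.0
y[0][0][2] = 20.0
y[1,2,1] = 55.0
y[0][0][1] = -95.0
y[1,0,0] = 45.0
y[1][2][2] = 17.0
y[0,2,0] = -0.0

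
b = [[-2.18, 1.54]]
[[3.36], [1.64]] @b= [[-7.32, 5.17], [-3.58, 2.53]]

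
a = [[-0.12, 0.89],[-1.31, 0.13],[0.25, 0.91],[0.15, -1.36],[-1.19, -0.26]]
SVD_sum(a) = [[0.14, 0.85], [-0.01, -0.09], [0.16, 0.93], [-0.22, -1.3], [-0.08, -0.45]] + [[-0.26, 0.04],[-1.30, 0.22],[0.09, -0.02],[0.37, -0.06],[-1.11, 0.19]]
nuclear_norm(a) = 3.68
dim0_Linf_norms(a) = [1.31, 1.36]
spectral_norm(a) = 1.89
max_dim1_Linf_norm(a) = 1.36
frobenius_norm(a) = 2.60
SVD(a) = [[0.45, 0.15],[-0.05, 0.73],[0.5, -0.05],[-0.70, -0.21],[-0.24, 0.63]] @ diag([1.887770187142787, 1.795055353055968]) @ [[0.17, 0.99], [-0.99, 0.17]]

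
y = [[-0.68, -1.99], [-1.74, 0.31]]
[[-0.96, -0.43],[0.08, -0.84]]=y@ [[0.04, 0.49], [0.47, 0.05]]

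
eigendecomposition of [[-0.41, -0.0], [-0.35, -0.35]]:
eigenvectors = [[0.0, 0.17], [1.0, 0.99]]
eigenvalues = [-0.35, -0.41]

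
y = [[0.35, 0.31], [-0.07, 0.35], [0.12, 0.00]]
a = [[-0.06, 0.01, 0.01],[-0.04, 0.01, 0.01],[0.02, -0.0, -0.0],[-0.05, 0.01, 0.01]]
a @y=[[-0.02, -0.02], [-0.01, -0.01], [0.01, 0.01], [-0.02, -0.01]]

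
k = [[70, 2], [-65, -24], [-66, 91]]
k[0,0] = 70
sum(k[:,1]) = 69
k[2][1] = 91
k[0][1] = 2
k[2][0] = -66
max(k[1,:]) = -24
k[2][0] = -66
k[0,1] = 2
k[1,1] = -24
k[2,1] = 91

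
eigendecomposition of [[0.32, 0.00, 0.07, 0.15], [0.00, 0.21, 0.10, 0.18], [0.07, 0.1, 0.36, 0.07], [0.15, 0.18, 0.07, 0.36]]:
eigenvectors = [[-0.44, -0.35, -0.68, 0.47], [-0.4, -0.73, 0.52, -0.18], [-0.46, 0.19, -0.36, -0.79], [-0.66, 0.55, 0.38, 0.34]]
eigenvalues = [0.62, 0.05, 0.27, 0.31]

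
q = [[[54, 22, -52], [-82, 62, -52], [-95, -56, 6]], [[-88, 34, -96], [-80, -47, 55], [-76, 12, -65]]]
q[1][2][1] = 12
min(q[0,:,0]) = -95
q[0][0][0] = 54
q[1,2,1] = 12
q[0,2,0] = -95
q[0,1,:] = [-82, 62, -52]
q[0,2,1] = -56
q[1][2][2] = -65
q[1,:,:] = [[-88, 34, -96], [-80, -47, 55], [-76, 12, -65]]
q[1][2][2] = -65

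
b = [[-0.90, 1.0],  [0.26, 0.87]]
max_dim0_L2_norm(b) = 1.33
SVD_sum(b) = [[-0.62, 1.15], [-0.31, 0.56]] + [[-0.28, -0.15], [0.57, 0.31]]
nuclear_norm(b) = 2.17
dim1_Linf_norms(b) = [1.0, 0.87]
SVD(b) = [[0.9, 0.44], [0.44, -0.9]] @ diag([1.4566395127357046, 0.716031654284284]) @ [[-0.48, 0.88], [-0.88, -0.48]]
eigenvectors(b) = [[-0.99, -0.46], [0.14, -0.89]]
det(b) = -1.04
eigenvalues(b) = [-1.04, 1.01]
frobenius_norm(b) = 1.62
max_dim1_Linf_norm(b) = 1.0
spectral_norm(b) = 1.46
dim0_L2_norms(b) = [0.94, 1.33]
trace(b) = -0.03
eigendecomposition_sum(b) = [[-0.97, 0.51], [0.13, -0.07]] + [[0.07,0.49], [0.13,0.94]]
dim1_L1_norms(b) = [1.9, 1.13]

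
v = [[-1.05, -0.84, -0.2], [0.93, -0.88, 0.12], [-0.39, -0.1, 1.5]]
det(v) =2.672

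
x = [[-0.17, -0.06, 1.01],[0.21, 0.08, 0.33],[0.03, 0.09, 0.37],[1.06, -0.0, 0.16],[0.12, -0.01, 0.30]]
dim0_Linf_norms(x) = [1.06, 0.09, 1.01]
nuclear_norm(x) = 2.41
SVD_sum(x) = [[0.37, 0.01, 0.74], [0.18, 0.0, 0.35], [0.16, 0.00, 0.31], [0.28, 0.00, 0.55], [0.14, 0.00, 0.29]] + [[-0.54, -0.01, 0.27], [0.04, 0.00, -0.02], [-0.12, -0.00, 0.06], [0.78, 0.02, -0.39], [-0.03, -0.0, 0.01]] + [[0.0, -0.05, -0.0],[-0.00, 0.08, 0.0],[-0.00, 0.09, 0.00],[0.00, -0.02, -0.00],[0.00, -0.01, -0.0]]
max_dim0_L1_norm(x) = 2.17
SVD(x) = [[-0.69, 0.57, 0.38], [-0.32, -0.04, -0.58], [-0.29, 0.13, -0.69], [-0.52, -0.81, 0.19], [-0.27, 0.03, 0.09]] @ diag([1.1996179704543606, 1.0747228604937615, 0.1322403043518394]) @ [[-0.45, -0.01, -0.89], [-0.89, -0.02, 0.45], [0.02, -1.00, -0.00]]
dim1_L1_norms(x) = [1.24, 0.62, 0.49, 1.22, 0.43]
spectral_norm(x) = 1.20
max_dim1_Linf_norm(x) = 1.06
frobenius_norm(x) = 1.62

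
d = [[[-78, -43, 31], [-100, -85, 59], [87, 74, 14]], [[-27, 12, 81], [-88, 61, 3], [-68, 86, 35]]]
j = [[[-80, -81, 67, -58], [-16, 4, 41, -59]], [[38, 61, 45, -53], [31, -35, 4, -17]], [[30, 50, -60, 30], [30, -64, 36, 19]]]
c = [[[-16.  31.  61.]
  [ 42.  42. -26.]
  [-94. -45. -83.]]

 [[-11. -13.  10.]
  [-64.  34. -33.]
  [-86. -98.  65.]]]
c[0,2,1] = -45.0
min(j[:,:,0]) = -80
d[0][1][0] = -100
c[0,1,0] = 42.0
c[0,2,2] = -83.0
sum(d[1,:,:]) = 95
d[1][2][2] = 35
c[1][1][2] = -33.0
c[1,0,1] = -13.0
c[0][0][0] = -16.0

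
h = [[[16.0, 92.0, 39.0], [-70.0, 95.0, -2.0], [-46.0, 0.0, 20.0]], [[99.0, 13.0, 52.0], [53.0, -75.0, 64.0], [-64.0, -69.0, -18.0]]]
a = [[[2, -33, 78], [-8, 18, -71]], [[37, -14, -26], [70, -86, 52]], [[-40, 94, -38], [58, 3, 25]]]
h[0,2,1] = 0.0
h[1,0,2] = 52.0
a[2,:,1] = [94, 3]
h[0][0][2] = 39.0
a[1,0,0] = 37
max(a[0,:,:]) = 78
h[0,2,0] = -46.0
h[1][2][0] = -64.0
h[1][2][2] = -18.0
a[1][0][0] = 37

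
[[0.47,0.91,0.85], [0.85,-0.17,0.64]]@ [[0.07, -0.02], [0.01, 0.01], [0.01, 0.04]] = [[0.05, 0.03], [0.06, 0.01]]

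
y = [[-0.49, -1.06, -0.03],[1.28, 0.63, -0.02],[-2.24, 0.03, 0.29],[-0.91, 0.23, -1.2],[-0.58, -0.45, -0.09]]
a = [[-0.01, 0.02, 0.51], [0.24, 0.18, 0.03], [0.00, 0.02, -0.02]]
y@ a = [[-0.25,-0.20,-0.28], [0.14,0.14,0.67], [0.03,-0.03,-1.15], [0.06,-0.00,-0.43], [-0.10,-0.09,-0.31]]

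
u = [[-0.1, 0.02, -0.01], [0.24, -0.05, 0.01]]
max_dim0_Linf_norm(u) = 0.24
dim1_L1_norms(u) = [0.13, 0.3]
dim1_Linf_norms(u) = [0.1, 0.24]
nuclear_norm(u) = 0.27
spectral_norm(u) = 0.27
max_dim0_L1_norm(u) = 0.34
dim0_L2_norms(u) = [0.26, 0.05, 0.01]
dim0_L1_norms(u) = [0.34, 0.07, 0.02]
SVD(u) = [[-0.38, 0.92], [0.92, 0.38]] @ diag([0.26583909814325657, 0.005438188887855161]) @ [[0.98, -0.2, 0.05], [0.02, -0.15, -0.99]]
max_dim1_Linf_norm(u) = 0.24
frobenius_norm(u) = 0.27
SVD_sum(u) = [[-0.10, 0.02, -0.01], [0.24, -0.05, 0.01]] + [[0.00, -0.00, -0.00], [0.0, -0.0, -0.00]]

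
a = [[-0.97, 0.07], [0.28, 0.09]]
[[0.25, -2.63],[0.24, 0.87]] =a @ [[-0.06, 2.78], [2.81, 1.02]]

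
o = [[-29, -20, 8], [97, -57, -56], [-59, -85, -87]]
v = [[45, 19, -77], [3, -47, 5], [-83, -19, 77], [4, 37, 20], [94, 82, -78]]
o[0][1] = -20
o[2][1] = -85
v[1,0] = 3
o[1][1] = -57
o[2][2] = -87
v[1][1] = -47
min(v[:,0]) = -83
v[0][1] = 19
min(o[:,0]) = -59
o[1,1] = -57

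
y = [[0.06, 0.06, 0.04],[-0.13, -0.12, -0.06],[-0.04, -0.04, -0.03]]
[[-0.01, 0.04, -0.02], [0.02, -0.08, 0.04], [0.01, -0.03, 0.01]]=y@[[-0.04, 0.40, -0.02], [-0.14, 0.12, -0.42], [-0.01, 0.27, 0.27]]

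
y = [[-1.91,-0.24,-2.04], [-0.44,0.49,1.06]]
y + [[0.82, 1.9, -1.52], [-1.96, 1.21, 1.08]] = [[-1.09, 1.66, -3.56],[-2.4, 1.70, 2.14]]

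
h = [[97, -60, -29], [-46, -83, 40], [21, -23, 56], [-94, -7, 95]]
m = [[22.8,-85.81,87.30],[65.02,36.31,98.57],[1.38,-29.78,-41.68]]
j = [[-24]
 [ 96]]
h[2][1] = -23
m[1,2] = 98.57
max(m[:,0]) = 65.02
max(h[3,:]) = 95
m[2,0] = 1.38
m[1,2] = 98.57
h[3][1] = -7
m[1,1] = 36.31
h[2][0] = 21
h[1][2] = 40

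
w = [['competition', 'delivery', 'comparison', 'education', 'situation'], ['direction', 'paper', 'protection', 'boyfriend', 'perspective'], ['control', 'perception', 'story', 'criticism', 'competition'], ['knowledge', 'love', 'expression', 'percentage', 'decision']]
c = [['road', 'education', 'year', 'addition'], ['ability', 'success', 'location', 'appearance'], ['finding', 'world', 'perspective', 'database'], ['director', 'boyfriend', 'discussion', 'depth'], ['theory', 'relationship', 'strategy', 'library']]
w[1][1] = 'paper'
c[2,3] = 'database'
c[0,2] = 'year'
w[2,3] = 'criticism'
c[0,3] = 'addition'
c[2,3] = 'database'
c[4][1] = 'relationship'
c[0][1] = 'education'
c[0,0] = 'road'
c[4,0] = 'theory'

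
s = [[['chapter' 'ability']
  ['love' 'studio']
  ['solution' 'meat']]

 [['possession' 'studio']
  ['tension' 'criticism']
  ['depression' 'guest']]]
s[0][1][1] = 'studio'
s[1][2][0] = 'depression'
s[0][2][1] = 'meat'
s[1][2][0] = 'depression'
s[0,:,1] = ['ability', 'studio', 'meat']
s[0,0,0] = 'chapter'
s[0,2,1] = 'meat'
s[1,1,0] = 'tension'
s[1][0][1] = 'studio'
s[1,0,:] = ['possession', 'studio']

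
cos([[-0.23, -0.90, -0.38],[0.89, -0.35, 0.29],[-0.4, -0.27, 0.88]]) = [[1.31,-0.35,0.24], [0.36,1.38,0.11], [0.24,-0.12,0.61]]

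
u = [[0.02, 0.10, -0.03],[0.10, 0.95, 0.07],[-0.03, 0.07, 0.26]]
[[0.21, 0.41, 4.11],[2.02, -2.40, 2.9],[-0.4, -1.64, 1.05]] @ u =[[-0.08, 0.70, 1.09],[-0.29, -1.87, 0.53],[-0.20, -1.52, 0.17]]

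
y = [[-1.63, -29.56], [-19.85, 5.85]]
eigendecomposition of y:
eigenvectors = [[-0.82, 0.72], [-0.57, -0.69]]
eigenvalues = [-22.4, 26.62]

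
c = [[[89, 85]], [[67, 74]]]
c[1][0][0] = 67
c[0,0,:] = [89, 85]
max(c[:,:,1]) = 85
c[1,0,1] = 74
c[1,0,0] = 67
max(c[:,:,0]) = 89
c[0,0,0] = 89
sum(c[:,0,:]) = 315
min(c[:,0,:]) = 67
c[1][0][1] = 74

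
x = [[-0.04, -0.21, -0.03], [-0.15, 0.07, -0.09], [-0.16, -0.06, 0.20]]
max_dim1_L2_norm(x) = 0.26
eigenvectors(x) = [[0.75+0.00j, 0.01-0.44j, (0.01+0.44j)], [0.54+0.00j, (-0.23+0.53j), -0.23-0.53j], [(0.38+0j), (0.69+0j), 0.69-0.00j]]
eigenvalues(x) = [(-0.2+0j), (0.22+0.06j), (0.22-0.06j)]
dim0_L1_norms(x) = [0.35, 0.34, 0.32]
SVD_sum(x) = [[-0.07, -0.06, 0.07], [0.00, 0.0, -0.00], [-0.14, -0.13, 0.16]] + [[0.08,-0.13,-0.03], [-0.06,0.1,0.02], [-0.04,0.06,0.02]] + [[-0.06, -0.02, -0.07], [-0.09, -0.03, -0.11], [0.02, 0.01, 0.03]]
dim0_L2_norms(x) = [0.22, 0.23, 0.22]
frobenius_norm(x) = 0.39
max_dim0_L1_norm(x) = 0.35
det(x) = -0.01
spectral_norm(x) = 0.27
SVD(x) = [[-0.42, -0.75, 0.51], [0.02, 0.55, 0.83], [-0.91, 0.36, -0.22]] @ diag([0.2741230738756746, 0.2116704555970173, 0.17706540767835652]) @ [[0.58, 0.52, -0.62], [-0.52, 0.83, 0.21], [-0.63, -0.20, -0.75]]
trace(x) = 0.23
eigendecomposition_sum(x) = [[-0.12-0.00j, -0.10+0.00j, (-0.03+0j)], [-0.08-0.00j, -0.07+0.00j, (-0.02+0j)], [(-0.06-0j), -0.05+0.00j, -0.02+0.00j]] + [[(0.04+0.03j), -0.06+0.00j, 0.00-0.07j], [-0.03-0.06j, (0.07+0.03j), (-0.03+0.08j)], [-0.05+0.06j, -0.01-0.09j, 0.11-0.00j]] + [[(0.04-0.03j), -0.06-0.00j, 0.07j], [(-0.03+0.06j), (0.07-0.03j), (-0.03-0.08j)], [-0.05-0.06j, -0.01+0.09j, 0.11+0.00j]]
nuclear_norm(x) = 0.66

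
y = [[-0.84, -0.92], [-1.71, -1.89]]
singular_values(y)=[2.84, 0.01]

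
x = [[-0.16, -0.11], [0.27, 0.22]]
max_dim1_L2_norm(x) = 0.35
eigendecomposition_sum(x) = [[-0.08,  -0.03], [0.08,  0.03]] + [[-0.08, -0.08], [0.19, 0.19]]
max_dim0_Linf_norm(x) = 0.27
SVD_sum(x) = [[-0.15, -0.12], [0.27, 0.21]] + [[-0.01,0.01], [-0.00,0.01]]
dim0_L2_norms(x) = [0.31, 0.25]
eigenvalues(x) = [-0.05, 0.11]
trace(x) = 0.06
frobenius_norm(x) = 0.40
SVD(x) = [[-0.49, 0.87], [0.87, 0.49]] @ diag([0.39850912189759646, 0.013801440664169586]) @ [[0.79, 0.62], [-0.62, 0.79]]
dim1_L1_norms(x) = [0.27, 0.49]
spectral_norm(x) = 0.40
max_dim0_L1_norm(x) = 0.43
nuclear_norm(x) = 0.41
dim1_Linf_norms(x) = [0.16, 0.27]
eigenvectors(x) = [[-0.71, 0.38], [0.71, -0.93]]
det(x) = -0.01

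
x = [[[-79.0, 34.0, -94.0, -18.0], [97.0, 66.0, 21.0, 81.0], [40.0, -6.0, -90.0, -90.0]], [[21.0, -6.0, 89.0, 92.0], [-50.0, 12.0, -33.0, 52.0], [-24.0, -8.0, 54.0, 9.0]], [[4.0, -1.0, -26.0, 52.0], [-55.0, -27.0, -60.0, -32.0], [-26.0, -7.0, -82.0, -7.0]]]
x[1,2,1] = -8.0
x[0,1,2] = 21.0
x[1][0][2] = 89.0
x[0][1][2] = 21.0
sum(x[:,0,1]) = 27.0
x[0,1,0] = 97.0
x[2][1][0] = -55.0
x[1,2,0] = -24.0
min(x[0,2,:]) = -90.0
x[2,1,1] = -27.0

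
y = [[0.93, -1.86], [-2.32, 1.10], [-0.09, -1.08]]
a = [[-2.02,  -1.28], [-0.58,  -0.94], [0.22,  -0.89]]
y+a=[[-1.09, -3.14], [-2.9, 0.16], [0.13, -1.97]]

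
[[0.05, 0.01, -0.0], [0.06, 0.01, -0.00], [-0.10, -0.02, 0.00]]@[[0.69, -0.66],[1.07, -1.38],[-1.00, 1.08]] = [[0.05, -0.05], [0.05, -0.05], [-0.09, 0.09]]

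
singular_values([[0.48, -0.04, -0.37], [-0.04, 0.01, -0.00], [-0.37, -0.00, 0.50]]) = [0.86, 0.13, 0.0]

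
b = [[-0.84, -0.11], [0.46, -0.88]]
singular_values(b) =[1.08, 0.73]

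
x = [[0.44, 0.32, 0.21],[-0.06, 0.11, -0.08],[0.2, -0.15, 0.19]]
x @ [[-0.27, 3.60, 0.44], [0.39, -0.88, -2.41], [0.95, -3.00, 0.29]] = [[0.21, 0.67, -0.52], [-0.02, -0.07, -0.31], [0.07, 0.28, 0.50]]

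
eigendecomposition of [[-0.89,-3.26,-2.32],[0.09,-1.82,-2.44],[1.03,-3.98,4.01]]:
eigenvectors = [[-0.18+0.00j, (0.95+0j), (0.95-0j)],[(-0.32+0j), (0.29-0.1j), (0.29+0.1j)],[(0.93+0j), (0.03-0.06j), (0.03+0.06j)]]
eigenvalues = [(5.2+0j), (-1.95+0.47j), (-1.95-0.47j)]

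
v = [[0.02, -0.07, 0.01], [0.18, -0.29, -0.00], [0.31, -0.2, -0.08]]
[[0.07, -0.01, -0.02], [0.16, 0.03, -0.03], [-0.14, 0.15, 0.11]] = v@ [[-1.88,1.06,1.01], [-1.71,0.56,0.73], [-1.27,0.89,0.77]]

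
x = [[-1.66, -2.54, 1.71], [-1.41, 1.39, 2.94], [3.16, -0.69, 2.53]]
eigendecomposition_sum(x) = [[(-2.62-0j), (-1.12+0j), 1.24-0.00j], [(-1.38-0j), -0.59+0.00j, (0.65-0j)], [1.16+0.00j, 0.50-0.00j, -0.55+0.00j]] + [[(0.48+0.26j), -0.71+0.12j, (0.24+0.72j)], [-0.01-1.20j, 0.99+1.24j, (1.14-1.23j)], [(1-0.55j), -0.59+1.38j, 1.54+0.41j]] + [[0.48-0.26j, -0.71-0.12j, (0.24-0.72j)], [(-0.01+1.2j), 0.99-1.24j, 1.14+1.23j], [(1+0.55j), -0.59-1.38j, (1.54-0.41j)]]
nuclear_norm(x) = 11.03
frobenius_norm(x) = 6.45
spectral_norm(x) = 4.32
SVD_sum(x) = [[0.42, -0.33, 1.63], [0.53, -0.42, 2.08], [0.80, -0.64, 3.14]] + [[-2.17, -0.21, 0.51], [-1.85, -0.18, 0.43], [2.35, 0.23, -0.55]] + [[0.09,-2.0,-0.43], [-0.09,1.99,0.43], [0.01,-0.28,-0.06]]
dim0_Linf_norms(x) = [3.16, 2.54, 2.94]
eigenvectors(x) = [[0.82+0.00j,(-0.15+0.27j),-0.15-0.27j],[(0.43+0j),(0.69+0j),(0.69-0j)],[(-0.37+0j),0.31+0.58j,0.31-0.58j]]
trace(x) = 2.26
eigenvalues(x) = [(-3.76+0j), (3.01+1.9j), (3.01-1.9j)]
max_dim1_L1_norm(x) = 6.38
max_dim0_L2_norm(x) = 4.24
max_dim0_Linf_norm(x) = 3.16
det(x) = -47.71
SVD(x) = [[0.4, -0.59, 0.71],[0.51, -0.5, -0.7],[0.77, 0.64, 0.10]] @ diag([4.316560546147627, 3.8077343298282096, 2.902785614696584]) @ [[0.24, -0.19, 0.95], [0.97, 0.09, -0.23], [0.05, -0.98, -0.21]]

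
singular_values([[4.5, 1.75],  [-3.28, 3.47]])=[5.63, 3.79]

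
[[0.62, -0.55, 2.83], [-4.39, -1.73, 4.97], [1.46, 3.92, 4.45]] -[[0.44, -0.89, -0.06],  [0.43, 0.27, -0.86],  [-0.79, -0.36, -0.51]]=[[0.18, 0.34, 2.89], [-4.82, -2.00, 5.83], [2.25, 4.28, 4.96]]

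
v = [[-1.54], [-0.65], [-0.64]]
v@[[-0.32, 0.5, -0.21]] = [[0.49, -0.77, 0.32], [0.21, -0.32, 0.14], [0.2, -0.32, 0.13]]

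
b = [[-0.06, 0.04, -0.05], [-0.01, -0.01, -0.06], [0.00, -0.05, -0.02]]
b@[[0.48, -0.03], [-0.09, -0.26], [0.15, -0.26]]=[[-0.04, 0.0], [-0.01, 0.02], [0.00, 0.02]]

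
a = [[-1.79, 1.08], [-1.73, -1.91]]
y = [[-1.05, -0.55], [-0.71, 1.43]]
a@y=[[1.11, 2.53],[3.17, -1.78]]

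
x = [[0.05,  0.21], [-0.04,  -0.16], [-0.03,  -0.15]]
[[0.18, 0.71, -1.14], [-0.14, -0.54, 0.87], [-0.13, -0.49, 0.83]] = x@[[-0.34, 1.86, 2.06], [0.96, 2.92, -5.94]]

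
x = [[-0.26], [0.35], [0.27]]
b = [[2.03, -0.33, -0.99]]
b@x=[[-0.91]]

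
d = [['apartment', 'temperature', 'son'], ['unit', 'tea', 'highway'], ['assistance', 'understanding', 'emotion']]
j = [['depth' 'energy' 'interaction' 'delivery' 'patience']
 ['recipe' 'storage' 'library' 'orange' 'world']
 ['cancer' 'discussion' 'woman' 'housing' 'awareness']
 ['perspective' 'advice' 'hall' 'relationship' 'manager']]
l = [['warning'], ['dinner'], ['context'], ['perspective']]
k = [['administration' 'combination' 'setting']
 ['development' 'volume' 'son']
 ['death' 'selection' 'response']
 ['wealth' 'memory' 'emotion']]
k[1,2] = 'son'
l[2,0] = 'context'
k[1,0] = 'development'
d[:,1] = ['temperature', 'tea', 'understanding']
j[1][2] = 'library'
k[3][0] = 'wealth'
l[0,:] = ['warning']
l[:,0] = ['warning', 'dinner', 'context', 'perspective']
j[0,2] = 'interaction'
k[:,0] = ['administration', 'development', 'death', 'wealth']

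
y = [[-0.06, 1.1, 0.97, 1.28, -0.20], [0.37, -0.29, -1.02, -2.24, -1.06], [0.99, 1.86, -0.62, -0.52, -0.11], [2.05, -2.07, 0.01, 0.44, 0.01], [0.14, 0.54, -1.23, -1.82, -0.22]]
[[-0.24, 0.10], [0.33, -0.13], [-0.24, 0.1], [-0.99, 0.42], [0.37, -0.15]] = y@[[-0.5, 0.21], [0.00, -0.00], [-0.45, 0.19], [0.09, -0.04], [-0.24, 0.1]]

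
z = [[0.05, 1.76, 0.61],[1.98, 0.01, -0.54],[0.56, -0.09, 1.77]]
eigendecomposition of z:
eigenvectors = [[0.68, -0.45, -0.14], [-0.72, -0.21, -0.44], [-0.12, -0.87, 0.89]]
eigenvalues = [-1.94, 2.04, 1.73]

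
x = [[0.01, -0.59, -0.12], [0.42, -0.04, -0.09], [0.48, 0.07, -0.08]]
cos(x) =[[1.16,-0.01,-0.03], [0.03,1.13,0.02], [0.00,0.15,1.03]]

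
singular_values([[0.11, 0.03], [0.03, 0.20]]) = [0.21, 0.1]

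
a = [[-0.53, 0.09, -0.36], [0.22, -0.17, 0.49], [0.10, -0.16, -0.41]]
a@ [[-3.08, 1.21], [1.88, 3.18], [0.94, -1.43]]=[[1.46,  0.16], [-0.54,  -0.98], [-0.99,  0.20]]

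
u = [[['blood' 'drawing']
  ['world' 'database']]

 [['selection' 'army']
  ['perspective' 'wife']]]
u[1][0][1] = 'army'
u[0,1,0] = 'world'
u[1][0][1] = 'army'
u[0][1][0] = 'world'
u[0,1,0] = 'world'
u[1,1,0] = 'perspective'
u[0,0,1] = 'drawing'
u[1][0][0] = 'selection'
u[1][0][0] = 'selection'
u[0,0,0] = 'blood'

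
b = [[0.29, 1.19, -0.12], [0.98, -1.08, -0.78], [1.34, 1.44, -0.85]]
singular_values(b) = [2.4, 1.76, 0.0]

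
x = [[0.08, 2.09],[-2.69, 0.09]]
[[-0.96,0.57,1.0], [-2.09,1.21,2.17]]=x @ [[0.76, -0.44, -0.79], [-0.49, 0.29, 0.51]]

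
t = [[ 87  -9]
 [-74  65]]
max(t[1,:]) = 65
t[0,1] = -9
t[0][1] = -9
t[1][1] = 65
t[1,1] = 65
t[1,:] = [-74, 65]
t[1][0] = -74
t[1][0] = -74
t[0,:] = [87, -9]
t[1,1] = 65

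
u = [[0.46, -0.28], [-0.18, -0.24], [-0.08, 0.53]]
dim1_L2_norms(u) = [0.54, 0.3, 0.54]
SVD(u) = [[-0.67,0.64],  [-0.18,-0.64],  [0.72,0.43]] @ diag([0.6973815805056323, 0.42539267879391895]) @ [[-0.48, 0.88], [0.88, 0.48]]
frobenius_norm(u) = 0.82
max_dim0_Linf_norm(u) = 0.53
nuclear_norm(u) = 1.12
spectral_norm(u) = 0.70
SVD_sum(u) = [[0.22, -0.41], [0.06, -0.11], [-0.24, 0.44]] + [[0.24,0.13], [-0.24,-0.13], [0.16,0.09]]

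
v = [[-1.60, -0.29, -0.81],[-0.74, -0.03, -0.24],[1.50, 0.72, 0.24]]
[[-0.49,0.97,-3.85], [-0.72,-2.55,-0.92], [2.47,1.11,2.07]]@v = [[-5.71, -2.66, -0.76], [1.66, -0.38, 0.97], [-1.67, 0.74, -1.77]]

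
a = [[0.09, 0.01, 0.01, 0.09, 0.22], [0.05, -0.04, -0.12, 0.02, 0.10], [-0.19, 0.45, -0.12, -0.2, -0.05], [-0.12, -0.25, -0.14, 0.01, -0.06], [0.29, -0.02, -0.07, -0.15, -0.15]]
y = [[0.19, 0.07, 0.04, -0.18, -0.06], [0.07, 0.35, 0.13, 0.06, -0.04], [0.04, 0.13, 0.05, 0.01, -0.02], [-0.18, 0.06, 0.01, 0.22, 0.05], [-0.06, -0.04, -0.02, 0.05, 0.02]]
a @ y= [[-0.01, 0.01, 0.00, 0.02, 0.0], [-0.01, -0.03, -0.01, -0.00, 0.0], [0.03, 0.12, 0.04, 0.01, -0.02], [-0.04, -0.11, -0.04, 0.0, 0.02], [0.09, 0.0, 0.01, -0.09, -0.03]]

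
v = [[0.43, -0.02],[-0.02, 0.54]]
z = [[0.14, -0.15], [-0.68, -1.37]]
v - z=[[0.29, 0.13], [0.66, 1.91]]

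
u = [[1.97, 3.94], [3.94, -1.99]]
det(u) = -19.44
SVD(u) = [[-0.52, 0.85], [0.85, 0.52]] @ diag([4.419535122889941, 4.399535122889939]) @ [[0.52,  -0.85], [0.85,  0.52]]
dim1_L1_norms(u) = [5.91, 5.93]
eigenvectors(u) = [[0.85,-0.52], [0.52,0.85]]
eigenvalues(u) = [4.4, -4.42]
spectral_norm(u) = 4.42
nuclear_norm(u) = 8.82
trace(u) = -0.02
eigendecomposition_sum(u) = [[3.19, 1.97], [1.97, 1.21]] + [[-1.22,1.97], [1.97,-3.2]]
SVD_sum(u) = [[-1.22, 1.97], [1.97, -3.20]] + [[3.19, 1.97], [1.97, 1.21]]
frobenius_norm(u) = 6.24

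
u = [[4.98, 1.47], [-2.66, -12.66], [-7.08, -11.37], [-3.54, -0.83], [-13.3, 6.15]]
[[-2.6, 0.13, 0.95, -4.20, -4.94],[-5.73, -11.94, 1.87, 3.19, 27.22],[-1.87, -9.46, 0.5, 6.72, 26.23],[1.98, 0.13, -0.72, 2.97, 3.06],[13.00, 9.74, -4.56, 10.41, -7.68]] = u@[[-0.70, -0.27, 0.25, -0.82, -0.38], [0.6, 1.0, -0.2, -0.08, -2.07]]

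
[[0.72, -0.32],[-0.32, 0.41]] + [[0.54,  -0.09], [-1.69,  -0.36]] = [[1.26,-0.41], [-2.01,0.05]]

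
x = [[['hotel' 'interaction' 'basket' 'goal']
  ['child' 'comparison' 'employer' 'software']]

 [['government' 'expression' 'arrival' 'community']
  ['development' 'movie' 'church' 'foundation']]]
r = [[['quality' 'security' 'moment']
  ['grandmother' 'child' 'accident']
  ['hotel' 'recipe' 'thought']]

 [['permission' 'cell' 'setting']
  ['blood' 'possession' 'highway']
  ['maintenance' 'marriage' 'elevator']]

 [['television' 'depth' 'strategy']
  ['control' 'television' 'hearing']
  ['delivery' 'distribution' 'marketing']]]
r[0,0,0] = 'quality'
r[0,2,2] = 'thought'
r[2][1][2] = 'hearing'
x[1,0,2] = 'arrival'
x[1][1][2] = 'church'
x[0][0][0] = 'hotel'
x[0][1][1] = 'comparison'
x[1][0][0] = 'government'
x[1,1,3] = 'foundation'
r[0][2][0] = 'hotel'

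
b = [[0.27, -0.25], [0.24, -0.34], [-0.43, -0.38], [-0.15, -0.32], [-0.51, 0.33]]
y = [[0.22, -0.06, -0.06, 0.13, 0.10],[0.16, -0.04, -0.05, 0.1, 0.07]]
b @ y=[[0.02, -0.01, -0.00, 0.01, 0.01],  [-0.0, -0.0, 0.0, -0.00, 0.0],  [-0.16, 0.04, 0.04, -0.09, -0.07],  [-0.08, 0.02, 0.02, -0.05, -0.04],  [-0.06, 0.02, 0.01, -0.03, -0.03]]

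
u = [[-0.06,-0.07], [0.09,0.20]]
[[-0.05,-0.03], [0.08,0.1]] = u@ [[0.93, -0.03], [-0.03, 0.49]]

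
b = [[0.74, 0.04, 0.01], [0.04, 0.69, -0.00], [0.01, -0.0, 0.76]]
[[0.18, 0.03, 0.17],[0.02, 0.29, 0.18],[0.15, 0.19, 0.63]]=b@[[0.24, 0.02, 0.2],[0.02, 0.42, 0.25],[0.2, 0.25, 0.82]]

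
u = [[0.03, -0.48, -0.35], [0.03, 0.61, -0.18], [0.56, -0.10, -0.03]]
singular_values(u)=[0.79, 0.56, 0.38]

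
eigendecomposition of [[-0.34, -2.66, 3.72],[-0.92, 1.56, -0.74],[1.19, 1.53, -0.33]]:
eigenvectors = [[(-0.87+0j), (-0.48-0.09j), -0.48+0.09j],[(-0.1+0j), (0.81+0j), (0.81-0j)],[0.49+0.00j, (0.31-0.08j), (0.31+0.08j)]]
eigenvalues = [(-2.75+0j), (1.82+0.17j), (1.82-0.17j)]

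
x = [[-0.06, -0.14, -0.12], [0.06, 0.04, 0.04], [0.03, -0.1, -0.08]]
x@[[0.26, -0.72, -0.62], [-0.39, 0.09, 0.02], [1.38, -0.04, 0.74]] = [[-0.13, 0.04, -0.05], [0.06, -0.04, -0.01], [-0.06, -0.03, -0.08]]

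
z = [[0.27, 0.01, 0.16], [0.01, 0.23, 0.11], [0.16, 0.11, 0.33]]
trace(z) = 0.83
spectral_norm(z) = 0.50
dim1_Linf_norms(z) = [0.27, 0.23, 0.33]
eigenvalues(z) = [0.5, 0.23, 0.1]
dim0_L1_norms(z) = [0.44, 0.35, 0.6]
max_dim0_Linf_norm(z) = 0.33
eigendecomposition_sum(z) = [[0.15,0.09,0.21], [0.09,0.06,0.13], [0.21,0.13,0.29]] + [[0.08, -0.11, -0.01], [-0.11, 0.15, 0.02], [-0.01, 0.02, 0.00]] + [[0.03, 0.03, -0.04], [0.03, 0.03, -0.03], [-0.04, -0.03, 0.04]]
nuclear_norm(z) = 0.83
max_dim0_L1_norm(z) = 0.6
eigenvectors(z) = [[-0.56, -0.6, -0.58],[-0.34, 0.80, -0.5],[-0.76, 0.08, 0.64]]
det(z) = 0.01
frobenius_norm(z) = 0.56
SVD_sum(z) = [[0.15, 0.09, 0.21], [0.09, 0.06, 0.13], [0.21, 0.13, 0.29]] + [[0.08, -0.11, -0.01], [-0.11, 0.15, 0.02], [-0.01, 0.02, 0.0]] + [[0.03,  0.03,  -0.04], [0.03,  0.03,  -0.03], [-0.04,  -0.03,  0.04]]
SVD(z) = [[-0.56, 0.6, -0.58],[-0.34, -0.80, -0.5],[-0.76, -0.08, 0.64]] @ diag([0.4953583233974909, 0.23413253481151292, 0.10050914179099635]) @ [[-0.56, -0.34, -0.76],  [0.6, -0.8, -0.08],  [-0.58, -0.50, 0.64]]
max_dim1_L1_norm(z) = 0.6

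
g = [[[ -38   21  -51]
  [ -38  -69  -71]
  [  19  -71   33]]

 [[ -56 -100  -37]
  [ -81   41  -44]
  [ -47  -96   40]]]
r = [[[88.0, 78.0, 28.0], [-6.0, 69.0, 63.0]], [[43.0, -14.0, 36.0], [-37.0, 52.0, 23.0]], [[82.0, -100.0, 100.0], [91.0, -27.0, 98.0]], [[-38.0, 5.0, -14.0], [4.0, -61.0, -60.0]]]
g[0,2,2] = 33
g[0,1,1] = -69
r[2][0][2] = 100.0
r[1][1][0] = -37.0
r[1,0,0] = 43.0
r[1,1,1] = 52.0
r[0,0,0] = 88.0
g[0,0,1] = 21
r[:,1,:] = [[-6.0, 69.0, 63.0], [-37.0, 52.0, 23.0], [91.0, -27.0, 98.0], [4.0, -61.0, -60.0]]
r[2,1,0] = 91.0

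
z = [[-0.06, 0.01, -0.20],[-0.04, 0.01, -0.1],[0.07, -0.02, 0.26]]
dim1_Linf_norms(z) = [0.2, 0.1, 0.26]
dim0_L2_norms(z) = [0.1, 0.02, 0.34]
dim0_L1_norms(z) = [0.17, 0.04, 0.56]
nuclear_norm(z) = 0.38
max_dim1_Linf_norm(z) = 0.26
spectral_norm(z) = 0.36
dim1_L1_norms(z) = [0.27, 0.15, 0.35]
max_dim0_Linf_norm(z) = 0.26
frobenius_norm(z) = 0.36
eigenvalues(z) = [0.22, -0.01, 0.01]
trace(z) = 0.21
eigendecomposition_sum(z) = [[-0.05, 0.02, -0.19], [-0.02, 0.01, -0.09], [0.07, -0.02, 0.26]] + [[-0.01, -0.0, -0.01], [-0.01, -0.00, -0.01], [0.00, 0.00, 0.00]] + [[0.00, -0.0, 0.00], [-0.01, 0.01, -0.00], [-0.00, 0.00, -0.0]]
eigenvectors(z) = [[-0.57, -0.73, -0.42], [-0.27, -0.67, 0.89], [0.78, 0.14, 0.19]]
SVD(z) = [[-0.58, -0.11, 0.80],  [-0.3, -0.89, -0.34],  [0.75, -0.44, 0.49]] @ diag([0.3579530116205852, 0.011969844031903699, 0.005134618350487723]) @ [[0.28, -0.07, 0.96], [0.95, -0.10, -0.28], [-0.12, -0.99, -0.04]]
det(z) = -0.00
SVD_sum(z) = [[-0.06, 0.01, -0.2], [-0.03, 0.01, -0.1], [0.08, -0.02, 0.26]] + [[-0.0,  0.00,  0.00], [-0.01,  0.00,  0.00], [-0.01,  0.0,  0.0]] + [[-0.00, -0.00, -0.00], [0.0, 0.00, 0.0], [-0.00, -0.00, -0.00]]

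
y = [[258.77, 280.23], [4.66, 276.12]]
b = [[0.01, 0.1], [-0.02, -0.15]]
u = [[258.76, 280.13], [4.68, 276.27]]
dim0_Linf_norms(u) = [258.76, 280.13]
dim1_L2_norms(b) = [0.1, 0.15]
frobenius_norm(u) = 470.93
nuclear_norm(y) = 601.70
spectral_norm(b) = 0.18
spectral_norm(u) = 443.56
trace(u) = 535.03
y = u + b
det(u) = 70176.62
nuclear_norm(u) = 601.77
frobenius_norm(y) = 470.91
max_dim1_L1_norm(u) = 538.89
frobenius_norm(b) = 0.18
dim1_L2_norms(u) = [381.35, 276.31]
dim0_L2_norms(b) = [0.02, 0.18]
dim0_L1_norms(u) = [263.44, 556.4]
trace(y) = 534.89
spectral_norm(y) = 443.56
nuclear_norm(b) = 0.18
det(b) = 0.00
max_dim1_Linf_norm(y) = 280.23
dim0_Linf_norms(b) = [0.02, 0.15]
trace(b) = -0.14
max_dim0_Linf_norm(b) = 0.15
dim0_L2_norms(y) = [258.81, 393.41]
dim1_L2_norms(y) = [381.43, 276.16]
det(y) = 70145.70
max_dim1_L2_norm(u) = 381.35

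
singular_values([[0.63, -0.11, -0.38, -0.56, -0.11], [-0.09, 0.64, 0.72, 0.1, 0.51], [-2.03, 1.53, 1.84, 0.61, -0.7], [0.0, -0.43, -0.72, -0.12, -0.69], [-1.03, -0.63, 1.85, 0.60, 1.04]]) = [3.87, 2.0, 1.08, 0.41, 0.0]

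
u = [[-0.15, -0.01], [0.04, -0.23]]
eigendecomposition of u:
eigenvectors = [[0.88, 0.13], [0.47, 0.99]]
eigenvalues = [-0.16, -0.22]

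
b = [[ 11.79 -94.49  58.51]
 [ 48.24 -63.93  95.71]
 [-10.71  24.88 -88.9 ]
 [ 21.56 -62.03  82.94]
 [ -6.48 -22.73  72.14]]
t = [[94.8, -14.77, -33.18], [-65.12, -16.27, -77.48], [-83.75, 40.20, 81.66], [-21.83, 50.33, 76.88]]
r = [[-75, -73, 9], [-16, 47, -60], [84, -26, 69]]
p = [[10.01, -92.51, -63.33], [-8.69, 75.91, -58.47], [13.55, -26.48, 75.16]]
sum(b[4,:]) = 42.93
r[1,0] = -16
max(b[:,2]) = 95.71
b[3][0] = 21.56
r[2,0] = 84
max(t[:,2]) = 81.66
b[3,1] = -62.03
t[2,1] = 40.2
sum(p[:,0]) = 14.870000000000001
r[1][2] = -60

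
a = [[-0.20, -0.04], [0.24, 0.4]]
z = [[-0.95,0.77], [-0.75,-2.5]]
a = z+[[0.75, -0.81], [0.99, 2.90]]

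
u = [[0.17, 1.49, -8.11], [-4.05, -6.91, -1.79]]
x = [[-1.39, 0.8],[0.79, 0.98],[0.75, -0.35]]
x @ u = [[-3.48, -7.60, 9.84], [-3.83, -5.59, -8.16], [1.54, 3.54, -5.46]]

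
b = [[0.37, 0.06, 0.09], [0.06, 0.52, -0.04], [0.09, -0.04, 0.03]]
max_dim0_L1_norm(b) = 0.62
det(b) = 0.00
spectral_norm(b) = 0.54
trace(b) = 0.92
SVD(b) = [[-0.32,0.91,-0.25], [-0.95,-0.31,0.10], [0.02,0.27,0.96]] @ diag([0.5411841019717014, 0.3767165519580474, 0.0020993460702510244]) @ [[-0.32, -0.95, 0.02], [0.91, -0.31, 0.27], [-0.25, 0.1, 0.96]]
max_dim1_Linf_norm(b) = 0.52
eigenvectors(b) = [[0.25, -0.91, -0.32], [-0.1, 0.31, -0.95], [-0.96, -0.27, 0.02]]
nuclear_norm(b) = 0.92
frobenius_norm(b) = 0.66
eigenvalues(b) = [0.0, 0.38, 0.54]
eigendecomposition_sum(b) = [[0.00, -0.00, -0.00], [-0.00, 0.0, 0.00], [-0.0, 0.0, 0.0]] + [[0.31, -0.11, 0.09], [-0.11, 0.04, -0.03], [0.09, -0.03, 0.03]] + [[0.06, 0.17, -0.0], [0.17, 0.48, -0.01], [-0.00, -0.01, 0.0]]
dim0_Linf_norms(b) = [0.37, 0.52, 0.09]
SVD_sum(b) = [[0.06, 0.17, -0.00],[0.17, 0.48, -0.01],[-0.0, -0.01, 0.0]] + [[0.31, -0.11, 0.09], [-0.11, 0.04, -0.03], [0.09, -0.03, 0.03]] + [[0.00,-0.0,-0.0], [-0.0,0.00,0.00], [-0.0,0.00,0.0]]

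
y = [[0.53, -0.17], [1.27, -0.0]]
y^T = [[0.53, 1.27], [-0.17, -0.00]]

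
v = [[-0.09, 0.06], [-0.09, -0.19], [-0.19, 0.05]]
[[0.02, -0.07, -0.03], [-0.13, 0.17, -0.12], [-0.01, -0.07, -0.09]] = v @ [[0.19, 0.14, 0.54], [0.57, -0.95, 0.35]]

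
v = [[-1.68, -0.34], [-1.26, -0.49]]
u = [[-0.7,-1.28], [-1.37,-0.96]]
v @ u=[[1.64, 2.48], [1.55, 2.08]]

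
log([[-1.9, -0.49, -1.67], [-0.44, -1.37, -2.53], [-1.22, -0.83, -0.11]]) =[[(0.61+2.81j), 0.32-0.23j, (0.49+0.9j)], [0.49-0.77j, (0.43+2.59j), (0.47+2.12j)], [(0.3+0.82j), 0.19+0.59j, 0.44+0.87j]]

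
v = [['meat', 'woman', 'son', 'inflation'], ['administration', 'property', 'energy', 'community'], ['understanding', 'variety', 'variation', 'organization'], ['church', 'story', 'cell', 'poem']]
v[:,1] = ['woman', 'property', 'variety', 'story']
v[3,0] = 'church'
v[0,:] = ['meat', 'woman', 'son', 'inflation']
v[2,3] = 'organization'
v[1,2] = 'energy'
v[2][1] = 'variety'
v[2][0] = 'understanding'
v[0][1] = 'woman'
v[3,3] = 'poem'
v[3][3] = 'poem'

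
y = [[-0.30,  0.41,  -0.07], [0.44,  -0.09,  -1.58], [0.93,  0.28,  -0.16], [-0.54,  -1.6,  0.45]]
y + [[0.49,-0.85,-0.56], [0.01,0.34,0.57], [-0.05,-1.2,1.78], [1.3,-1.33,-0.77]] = [[0.19, -0.44, -0.63], [0.45, 0.25, -1.01], [0.88, -0.92, 1.62], [0.76, -2.93, -0.32]]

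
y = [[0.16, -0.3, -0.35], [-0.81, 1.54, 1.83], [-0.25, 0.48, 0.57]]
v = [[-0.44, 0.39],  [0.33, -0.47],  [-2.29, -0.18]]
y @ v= [[0.63, 0.27], [-3.33, -1.37], [-1.04, -0.43]]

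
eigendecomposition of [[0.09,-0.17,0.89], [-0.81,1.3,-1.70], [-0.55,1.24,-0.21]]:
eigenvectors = [[(-0.91+0j), -0.21-0.24j, (-0.21+0.24j)], [-0.39+0.00j, 0.72+0.00j, 0.72-0.00j], [0.11+0.00j, 0.38-0.48j, 0.38+0.48j]]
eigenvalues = [(-0.09+0j), (0.64+1.41j), (0.64-1.41j)]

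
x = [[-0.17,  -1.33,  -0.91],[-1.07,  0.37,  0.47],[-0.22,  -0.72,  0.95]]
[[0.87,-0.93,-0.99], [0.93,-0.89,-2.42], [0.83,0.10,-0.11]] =x@[[-1.02, 1.13, 2.51], [-0.63, 0.2, 0.07], [0.16, 0.52, 0.52]]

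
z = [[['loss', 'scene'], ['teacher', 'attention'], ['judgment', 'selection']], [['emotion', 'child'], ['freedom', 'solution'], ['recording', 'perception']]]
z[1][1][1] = 'solution'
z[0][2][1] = 'selection'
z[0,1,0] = 'teacher'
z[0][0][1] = 'scene'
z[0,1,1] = 'attention'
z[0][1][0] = 'teacher'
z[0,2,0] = 'judgment'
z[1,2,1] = 'perception'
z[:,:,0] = [['loss', 'teacher', 'judgment'], ['emotion', 'freedom', 'recording']]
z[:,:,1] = [['scene', 'attention', 'selection'], ['child', 'solution', 'perception']]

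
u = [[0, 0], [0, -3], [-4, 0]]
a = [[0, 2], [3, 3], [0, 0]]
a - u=[[0, 2], [3, 6], [4, 0]]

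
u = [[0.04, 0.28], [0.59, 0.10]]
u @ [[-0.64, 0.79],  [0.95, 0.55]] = [[0.24, 0.19], [-0.28, 0.52]]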